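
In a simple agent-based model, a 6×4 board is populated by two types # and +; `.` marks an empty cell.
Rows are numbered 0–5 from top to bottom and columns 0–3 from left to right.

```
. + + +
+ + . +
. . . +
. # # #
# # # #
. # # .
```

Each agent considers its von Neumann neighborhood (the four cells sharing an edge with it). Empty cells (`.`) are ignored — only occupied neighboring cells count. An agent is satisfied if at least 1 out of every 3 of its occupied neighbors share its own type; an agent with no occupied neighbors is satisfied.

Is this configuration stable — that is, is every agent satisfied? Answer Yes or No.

Yes

Row 0: (0,1)+ 2/2 satisfied · (0,2)+ 2/2 satisfied · (0,3)+ 2/2 satisfied
Row 1: (1,0)+ 1/1 satisfied · (1,1)+ 2/2 satisfied · (1,3)+ 2/2 satisfied
Row 2: (2,3)+ 1/2 satisfied
Row 3: (3,1)# 2/2 satisfied · (3,2)# 3/3 satisfied · (3,3)# 2/3 satisfied
Row 4: (4,0)# 1/1 satisfied · (4,1)# 4/4 satisfied · (4,2)# 4/4 satisfied · (4,3)# 2/2 satisfied
Row 5: (5,1)# 2/2 satisfied · (5,2)# 2/2 satisfied
All meet the threshold, so the configuration is stable.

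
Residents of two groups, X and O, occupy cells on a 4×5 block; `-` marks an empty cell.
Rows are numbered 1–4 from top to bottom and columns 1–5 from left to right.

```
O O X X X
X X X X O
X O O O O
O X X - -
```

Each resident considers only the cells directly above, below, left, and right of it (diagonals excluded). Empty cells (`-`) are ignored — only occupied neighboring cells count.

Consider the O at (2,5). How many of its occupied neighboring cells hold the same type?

Occupied neighbors of (2,5): (1,5)=X, (3,5)=O, (2,4)=X.
Same type (O): 1 of 3.

1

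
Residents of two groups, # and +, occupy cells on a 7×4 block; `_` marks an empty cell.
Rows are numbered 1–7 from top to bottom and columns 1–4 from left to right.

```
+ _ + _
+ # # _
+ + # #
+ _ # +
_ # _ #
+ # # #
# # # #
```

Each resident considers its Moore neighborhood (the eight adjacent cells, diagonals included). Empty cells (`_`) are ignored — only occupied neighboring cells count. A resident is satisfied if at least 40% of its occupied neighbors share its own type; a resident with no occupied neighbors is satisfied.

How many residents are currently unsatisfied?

4

(1,1)+ 1/2 ✓
(1,3)+ 0/2 ✗
(2,1)+ 3/4 ✓
(2,2)# 2/7 ✗
(2,3)# 3/5 ✓
(3,1)+ 3/4 ✓
(3,2)+ 3/7 ✓
(3,3)# 4/6 ✓
(3,4)# 3/4 ✓
(4,1)+ 2/3 ✓
(4,3)# 4/6 ✓
(4,4)+ 0/4 ✗
(5,2)# 3/5 ✓
(5,4)# 3/4 ✓
(6,1)+ 0/4 ✗
(6,2)# 5/6 ✓
(6,3)# 7/7 ✓
(6,4)# 4/4 ✓
(7,1)# 2/3 ✓
(7,2)# 4/5 ✓
(7,3)# 5/5 ✓
(7,4)# 3/3 ✓
Unsatisfied: (1,3), (2,2), (4,4), (6,1) — 4 in total.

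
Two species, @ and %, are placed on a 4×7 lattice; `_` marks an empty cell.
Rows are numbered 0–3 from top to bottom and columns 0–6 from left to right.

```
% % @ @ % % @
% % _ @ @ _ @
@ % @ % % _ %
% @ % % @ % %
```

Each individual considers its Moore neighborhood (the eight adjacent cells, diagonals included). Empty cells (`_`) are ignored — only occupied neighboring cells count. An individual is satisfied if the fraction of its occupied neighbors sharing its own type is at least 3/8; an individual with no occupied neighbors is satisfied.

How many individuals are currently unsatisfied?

8

Row 0: (0,0)% 3/3 satisfied · (0,1)% 3/4 satisfied · (0,2)@ 2/4 satisfied · (0,3)@ 3/4 satisfied · (0,4)% 1/4 not · (0,5)% 1/4 not · (0,6)@ 1/2 satisfied
Row 1: (1,0)% 4/5 satisfied · (1,1)% 4/7 satisfied · (1,3)@ 4/7 satisfied · (1,4)@ 2/6 not · (1,6)@ 1/3 not
Row 2: (2,0)@ 1/5 not · (2,1)% 4/7 satisfied · (2,2)@ 2/7 not · (2,3)% 3/7 satisfied · (2,4)% 3/6 satisfied · (2,6)% 2/3 satisfied
Row 3: (3,0)% 1/3 not · (3,1)@ 2/5 satisfied · (3,2)% 3/5 satisfied · (3,3)% 3/5 satisfied · (3,4)@ 0/4 not · (3,5)% 3/4 satisfied · (3,6)% 2/2 satisfied
Unsatisfied: (0,4), (0,5), (1,4), (1,6), (2,0), (2,2), (3,0), (3,4) — 8 in total.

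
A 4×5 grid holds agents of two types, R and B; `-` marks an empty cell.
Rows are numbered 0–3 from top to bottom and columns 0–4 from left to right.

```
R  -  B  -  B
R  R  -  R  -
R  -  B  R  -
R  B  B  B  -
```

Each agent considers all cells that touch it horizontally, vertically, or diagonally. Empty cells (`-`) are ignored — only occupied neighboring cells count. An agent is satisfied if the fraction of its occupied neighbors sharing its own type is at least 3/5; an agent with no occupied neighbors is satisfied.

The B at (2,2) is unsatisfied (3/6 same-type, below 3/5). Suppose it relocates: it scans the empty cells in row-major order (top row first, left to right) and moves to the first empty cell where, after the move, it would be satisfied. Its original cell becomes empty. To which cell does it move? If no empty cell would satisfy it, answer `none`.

Vacating (2,2). Empty cells in order:
  (0,1): 1/4 same-type → still unsatisfied.
  (0,3): 2/3 same-type → satisfied — stop here.

(0,3)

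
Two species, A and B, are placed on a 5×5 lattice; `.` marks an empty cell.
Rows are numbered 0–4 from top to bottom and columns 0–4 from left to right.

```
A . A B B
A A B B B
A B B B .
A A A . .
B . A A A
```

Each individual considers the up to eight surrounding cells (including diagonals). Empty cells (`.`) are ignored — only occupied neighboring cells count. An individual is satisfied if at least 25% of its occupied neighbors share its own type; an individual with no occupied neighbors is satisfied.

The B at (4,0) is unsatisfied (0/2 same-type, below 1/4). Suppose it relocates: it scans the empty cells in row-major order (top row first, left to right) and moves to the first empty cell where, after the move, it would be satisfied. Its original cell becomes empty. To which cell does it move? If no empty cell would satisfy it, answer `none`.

(2,4)

Vacating (4,0). Empty cells in order:
  (0,1): 1/5 same-type → still unsatisfied.
  (2,4): 3/3 same-type → satisfied — stop here.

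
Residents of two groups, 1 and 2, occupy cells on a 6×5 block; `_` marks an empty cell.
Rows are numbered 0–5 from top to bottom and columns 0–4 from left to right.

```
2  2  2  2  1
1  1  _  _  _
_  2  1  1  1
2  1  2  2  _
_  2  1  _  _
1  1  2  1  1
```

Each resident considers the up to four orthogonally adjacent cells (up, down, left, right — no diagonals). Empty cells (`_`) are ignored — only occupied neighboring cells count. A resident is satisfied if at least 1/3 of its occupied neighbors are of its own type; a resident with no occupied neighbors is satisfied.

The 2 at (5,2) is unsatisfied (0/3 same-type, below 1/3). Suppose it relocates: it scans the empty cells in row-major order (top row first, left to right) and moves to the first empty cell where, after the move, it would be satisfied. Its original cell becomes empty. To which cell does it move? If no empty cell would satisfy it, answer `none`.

(1,2)

Vacating (5,2). Empty cells in order:
  (1,2): 1/3 same-type → satisfied — stop here.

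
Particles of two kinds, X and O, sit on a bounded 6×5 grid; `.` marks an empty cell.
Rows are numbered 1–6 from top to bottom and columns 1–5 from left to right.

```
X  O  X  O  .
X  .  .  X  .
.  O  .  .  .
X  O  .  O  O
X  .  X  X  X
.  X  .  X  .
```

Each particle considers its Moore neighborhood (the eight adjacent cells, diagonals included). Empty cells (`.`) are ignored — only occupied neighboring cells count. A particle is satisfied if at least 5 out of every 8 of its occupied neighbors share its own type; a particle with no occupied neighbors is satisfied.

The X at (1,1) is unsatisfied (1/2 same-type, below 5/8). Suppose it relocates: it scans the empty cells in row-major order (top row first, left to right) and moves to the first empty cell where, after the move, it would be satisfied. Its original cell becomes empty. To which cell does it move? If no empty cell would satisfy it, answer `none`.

Vacating (1,1). Empty cells in order:
  (1,5): 1/2 same-type → still unsatisfied.
  (2,2): 2/4 same-type → still unsatisfied.
  (2,3): 2/5 same-type → still unsatisfied.
  (2,5): 1/2 same-type → still unsatisfied.
  (3,1): 2/4 same-type → still unsatisfied.
  (3,3): 1/4 same-type → still unsatisfied.
  (3,4): 1/3 same-type → still unsatisfied.
  (3,5): 1/3 same-type → still unsatisfied.
  (4,3): 2/5 same-type → still unsatisfied.
  (5,2): 4/5 same-type → satisfied — stop here.

(5,2)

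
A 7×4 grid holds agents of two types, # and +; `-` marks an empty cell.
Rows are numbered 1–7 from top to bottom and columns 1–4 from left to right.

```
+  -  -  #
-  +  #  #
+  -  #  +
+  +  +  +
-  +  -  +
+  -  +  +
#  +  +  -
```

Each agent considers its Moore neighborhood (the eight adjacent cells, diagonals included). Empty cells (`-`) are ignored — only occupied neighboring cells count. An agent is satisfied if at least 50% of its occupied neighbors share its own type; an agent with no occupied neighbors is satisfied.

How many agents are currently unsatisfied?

3

(1,1)+ 1/1 satisfied
(1,4)# 2/2 satisfied
(2,2)+ 2/4 satisfied
(2,3)# 3/5 satisfied
(2,4)# 3/4 satisfied
(3,1)+ 3/3 satisfied
(3,3)# 2/7 not
(3,4)+ 2/5 not
(4,1)+ 3/3 satisfied
(4,2)+ 4/5 satisfied
(4,3)+ 5/6 satisfied
(4,4)+ 3/4 satisfied
(5,2)+ 5/5 satisfied
(5,4)+ 4/4 satisfied
(6,1)+ 2/3 satisfied
(6,3)+ 5/5 satisfied
(6,4)+ 3/3 satisfied
(7,1)# 0/2 not
(7,2)+ 3/4 satisfied
(7,3)+ 3/3 satisfied
Unsatisfied: (3,3), (3,4), (7,1) — 3 in total.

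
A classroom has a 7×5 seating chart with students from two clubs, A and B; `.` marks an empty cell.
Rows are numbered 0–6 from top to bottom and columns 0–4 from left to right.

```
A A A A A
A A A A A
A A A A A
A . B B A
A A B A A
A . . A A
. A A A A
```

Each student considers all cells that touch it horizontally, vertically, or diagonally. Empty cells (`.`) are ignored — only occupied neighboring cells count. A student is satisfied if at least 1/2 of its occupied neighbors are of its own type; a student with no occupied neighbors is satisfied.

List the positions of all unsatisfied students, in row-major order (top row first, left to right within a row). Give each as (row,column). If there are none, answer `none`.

(0,0)A 3/3 satisfied
(0,1)A 5/5 satisfied
(0,2)A 5/5 satisfied
(0,3)A 5/5 satisfied
(0,4)A 3/3 satisfied
(1,0)A 5/5 satisfied
(1,1)A 8/8 satisfied
(1,2)A 8/8 satisfied
(1,3)A 8/8 satisfied
(1,4)A 5/5 satisfied
(2,0)A 4/4 satisfied
(2,1)A 6/7 satisfied
(2,2)A 5/7 satisfied
(2,3)A 6/8 satisfied
(2,4)A 4/5 satisfied
(3,0)A 4/4 satisfied
(3,2)B 2/7 not
(3,3)B 2/8 not
(3,4)A 4/5 satisfied
(4,0)A 3/3 satisfied
(4,1)A 3/5 satisfied
(4,2)B 2/5 not
(4,3)A 4/7 satisfied
(4,4)A 4/5 satisfied
(5,0)A 3/3 satisfied
(5,3)A 6/7 satisfied
(5,4)A 5/5 satisfied
(6,1)A 2/2 satisfied
(6,2)A 3/3 satisfied
(6,3)A 4/4 satisfied
(6,4)A 3/3 satisfied

(3,2), (3,3), (4,2)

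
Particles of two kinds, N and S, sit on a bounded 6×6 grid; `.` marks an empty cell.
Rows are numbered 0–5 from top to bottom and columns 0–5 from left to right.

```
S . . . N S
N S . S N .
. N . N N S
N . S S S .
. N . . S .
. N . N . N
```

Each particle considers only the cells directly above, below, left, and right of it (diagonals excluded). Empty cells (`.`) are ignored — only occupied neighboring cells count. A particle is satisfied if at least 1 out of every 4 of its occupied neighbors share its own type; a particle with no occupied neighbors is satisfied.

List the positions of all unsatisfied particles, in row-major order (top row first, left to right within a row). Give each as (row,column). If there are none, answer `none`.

(0,0), (0,5), (1,0), (1,1), (1,3), (2,1), (2,5)

(0,0)S 0/1 unhappy
(0,4)N 1/2 ok
(0,5)S 0/1 unhappy
(1,0)N 0/2 unhappy
(1,1)S 0/2 unhappy
(1,3)S 0/2 unhappy
(1,4)N 2/3 ok
(2,1)N 0/1 unhappy
(2,3)N 1/3 ok
(2,4)N 2/4 ok
(2,5)S 0/1 unhappy
(3,0)N 0/0 ok
(3,2)S 1/1 ok
(3,3)S 2/3 ok
(3,4)S 2/3 ok
(4,1)N 1/1 ok
(4,4)S 1/1 ok
(5,1)N 1/1 ok
(5,3)N 0/0 ok
(5,5)N 0/0 ok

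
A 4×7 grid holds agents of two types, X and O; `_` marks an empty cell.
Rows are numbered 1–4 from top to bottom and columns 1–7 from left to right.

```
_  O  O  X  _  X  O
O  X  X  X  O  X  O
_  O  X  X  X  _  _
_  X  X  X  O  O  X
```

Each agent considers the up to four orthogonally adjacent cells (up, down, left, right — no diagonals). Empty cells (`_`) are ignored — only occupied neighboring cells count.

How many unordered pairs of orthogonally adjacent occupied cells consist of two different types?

15

Scan each occupied cell's neighbors to the right and below so each pair is counted once.
Row 1: O(1,2)–O(1,3)= O(1,2)–X(2,2)≠ O(1,3)–X(1,4)≠ O(1,3)–X(2,3)≠ X(1,4)–X(2,4)= X(1,6)–O(1,7)≠ X(1,6)–X(2,6)= O(1,7)–O(2,7)=  → 4/8 unlike.
Row 2: O(2,1)–X(2,2)≠ X(2,2)–X(2,3)= X(2,2)–O(3,2)≠ X(2,3)–X(2,4)= X(2,3)–X(3,3)= X(2,4)–O(2,5)≠ X(2,4)–X(3,4)= O(2,5)–X(2,6)≠ O(2,5)–X(3,5)≠ X(2,6)–O(2,7)≠  → 6/10 unlike.
Row 3: O(3,2)–X(3,3)≠ O(3,2)–X(4,2)≠ X(3,3)–X(3,4)= X(3,3)–X(4,3)= X(3,4)–X(3,5)= X(3,4)–X(4,4)= X(3,5)–O(4,5)≠  → 3/7 unlike.
Row 4: X(4,2)–X(4,3)= X(4,3)–X(4,4)= X(4,4)–O(4,5)≠ O(4,5)–O(4,6)= O(4,6)–X(4,7)≠  → 2/5 unlike.
Total adjacent occupied pairs: 30; unlike-type pairs: 15.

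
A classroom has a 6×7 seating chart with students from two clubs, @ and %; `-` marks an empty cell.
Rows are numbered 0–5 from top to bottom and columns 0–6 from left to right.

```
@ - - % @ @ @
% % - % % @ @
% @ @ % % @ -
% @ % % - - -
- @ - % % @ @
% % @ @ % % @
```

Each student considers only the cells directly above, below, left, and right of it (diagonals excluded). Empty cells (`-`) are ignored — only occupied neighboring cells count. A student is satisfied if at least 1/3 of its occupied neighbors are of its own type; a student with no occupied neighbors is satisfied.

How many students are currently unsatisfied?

1

(0,0)@ 0/1 ✗
(0,3)% 1/2 ✓
(0,4)@ 1/3 ✓
(0,5)@ 3/3 ✓
(0,6)@ 2/2 ✓
(1,0)% 2/3 ✓
(1,1)% 1/2 ✓
(1,3)% 3/3 ✓
(1,4)% 2/4 ✓
(1,5)@ 3/4 ✓
(1,6)@ 2/2 ✓
(2,0)% 2/3 ✓
(2,1)@ 2/4 ✓
(2,2)@ 1/3 ✓
(2,3)% 3/4 ✓
(2,4)% 2/3 ✓
(2,5)@ 1/2 ✓
(3,0)% 1/2 ✓
(3,1)@ 2/4 ✓
(3,2)% 1/3 ✓
(3,3)% 3/3 ✓
(4,1)@ 1/2 ✓
(4,3)% 2/3 ✓
(4,4)% 2/3 ✓
(4,5)@ 1/3 ✓
(4,6)@ 2/2 ✓
(5,0)% 1/1 ✓
(5,1)% 1/3 ✓
(5,2)@ 1/2 ✓
(5,3)@ 1/3 ✓
(5,4)% 2/3 ✓
(5,5)% 1/3 ✓
(5,6)@ 1/2 ✓
Unsatisfied: (0,0) — 1 in total.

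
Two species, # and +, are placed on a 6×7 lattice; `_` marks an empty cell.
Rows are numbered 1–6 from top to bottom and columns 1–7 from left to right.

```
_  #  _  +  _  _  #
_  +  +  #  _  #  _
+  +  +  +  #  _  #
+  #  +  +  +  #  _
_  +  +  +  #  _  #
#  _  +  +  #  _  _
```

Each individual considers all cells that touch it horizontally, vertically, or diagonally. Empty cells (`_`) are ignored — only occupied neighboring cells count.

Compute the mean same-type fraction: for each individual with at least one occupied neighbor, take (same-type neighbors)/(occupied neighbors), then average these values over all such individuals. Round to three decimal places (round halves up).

(1,2)# 0/2
(1,4)+ 1/2
(1,7)# 1/1
(2,2)+ 4/5
(2,3)+ 5/7
(2,4)# 1/5
(2,6)# 3/3
(3,1)+ 3/4
(3,2)+ 6/7
(3,3)+ 6/8
(3,4)+ 5/7
(3,5)# 3/6
(3,7)# 2/2
(4,1)+ 3/4
(4,2)# 0/7
(4,3)+ 7/8
(4,4)+ 6/8
(4,5)+ 3/6
(4,6)# 4/5
(5,2)+ 4/6
(5,3)+ 6/7
(5,4)+ 6/8
(5,5)# 2/6
(5,7)# 1/1
(6,1)# 0/1
(6,3)+ 4/4
(6,4)+ 3/5
(6,5)# 1/3
Sum over 28 individuals: 0/2 + 1/2 + 1/1 + 4/5 + 5/7 + 1/5 + 3/3 + 3/4 + 6/7 + 6/8 + 5/7 + 3/6 + 2/2 + 3/4 + 0/7 + 7/8 + 6/8 + 3/6 + 4/5 + 4/6 + 6/7 + 6/8 + 2/6 + 1/1 + 0/1 + 4/4 + 3/5 + 1/3 = 15121/840; mean = 15121/840 ÷ 28 = 15121/23520 = 0.642899… → 0.643.

0.643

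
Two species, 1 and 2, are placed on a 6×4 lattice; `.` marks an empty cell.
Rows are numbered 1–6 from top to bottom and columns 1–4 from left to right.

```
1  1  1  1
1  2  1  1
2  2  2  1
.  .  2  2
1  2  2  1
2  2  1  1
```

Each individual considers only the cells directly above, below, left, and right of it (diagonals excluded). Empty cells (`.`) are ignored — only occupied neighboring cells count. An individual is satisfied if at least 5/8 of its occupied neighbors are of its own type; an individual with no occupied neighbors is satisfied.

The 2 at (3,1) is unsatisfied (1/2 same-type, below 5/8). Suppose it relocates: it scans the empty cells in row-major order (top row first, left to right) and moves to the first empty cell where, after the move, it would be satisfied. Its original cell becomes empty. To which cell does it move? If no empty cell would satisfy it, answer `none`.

(4,2)

Vacating (3,1). Empty cells in order:
  (4,1): 0/1 same-type → still unsatisfied.
  (4,2): 3/3 same-type → satisfied — stop here.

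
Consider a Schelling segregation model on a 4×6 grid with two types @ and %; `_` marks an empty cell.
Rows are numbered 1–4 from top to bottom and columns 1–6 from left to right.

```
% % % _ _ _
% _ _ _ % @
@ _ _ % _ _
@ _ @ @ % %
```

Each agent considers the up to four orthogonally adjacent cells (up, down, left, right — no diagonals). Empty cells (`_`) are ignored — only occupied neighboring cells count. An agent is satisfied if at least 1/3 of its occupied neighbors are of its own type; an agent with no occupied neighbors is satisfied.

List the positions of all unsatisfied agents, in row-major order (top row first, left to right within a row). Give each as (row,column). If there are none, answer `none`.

(2,5), (2,6), (3,4)

Row 1: (1,1)% 2/2 satisfied · (1,2)% 2/2 satisfied · (1,3)% 1/1 satisfied
Row 2: (2,1)% 1/2 satisfied · (2,5)% 0/1 not · (2,6)@ 0/1 not
Row 3: (3,1)@ 1/2 satisfied · (3,4)% 0/1 not
Row 4: (4,1)@ 1/1 satisfied · (4,3)@ 1/1 satisfied · (4,4)@ 1/3 satisfied · (4,5)% 1/2 satisfied · (4,6)% 1/1 satisfied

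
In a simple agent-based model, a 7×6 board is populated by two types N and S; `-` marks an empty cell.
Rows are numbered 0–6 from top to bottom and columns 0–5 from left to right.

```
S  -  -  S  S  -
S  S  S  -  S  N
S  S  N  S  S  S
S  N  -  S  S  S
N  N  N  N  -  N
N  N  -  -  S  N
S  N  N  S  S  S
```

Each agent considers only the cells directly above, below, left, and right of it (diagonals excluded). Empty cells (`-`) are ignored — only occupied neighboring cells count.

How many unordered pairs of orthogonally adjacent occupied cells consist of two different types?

15

Scan each occupied cell's neighbors to the right and below so each pair is counted once.
From row 0: 0 unlike of 3 pairs (running 0/3).
From row 1: 3 unlike of 8 pairs (running 3/11).
From row 2: 3 unlike of 10 pairs (running 6/21).
From row 3: 4 unlike of 7 pairs (running 10/28).
From row 4: 0 unlike of 6 pairs (running 10/34).
From row 5: 3 unlike of 6 pairs (running 13/40).
From row 6: 2 unlike of 5 pairs (running 15/45).
Total adjacent occupied pairs: 45; unlike-type pairs: 15.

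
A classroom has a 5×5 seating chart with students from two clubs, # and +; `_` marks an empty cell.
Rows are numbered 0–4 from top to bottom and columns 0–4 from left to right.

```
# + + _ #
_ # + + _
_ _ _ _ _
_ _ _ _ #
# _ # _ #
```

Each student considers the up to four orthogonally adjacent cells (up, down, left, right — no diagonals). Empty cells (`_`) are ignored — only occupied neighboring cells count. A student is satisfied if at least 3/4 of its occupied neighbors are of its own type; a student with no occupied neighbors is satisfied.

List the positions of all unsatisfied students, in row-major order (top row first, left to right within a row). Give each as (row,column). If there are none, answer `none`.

(0,0)# 0/1 unhappy
(0,1)+ 1/3 unhappy
(0,2)+ 2/2 ok
(0,4)# 0/0 ok
(1,1)# 0/2 unhappy
(1,2)+ 2/3 unhappy
(1,3)+ 1/1 ok
(3,4)# 1/1 ok
(4,0)# 0/0 ok
(4,2)# 0/0 ok
(4,4)# 1/1 ok

(0,0), (0,1), (1,1), (1,2)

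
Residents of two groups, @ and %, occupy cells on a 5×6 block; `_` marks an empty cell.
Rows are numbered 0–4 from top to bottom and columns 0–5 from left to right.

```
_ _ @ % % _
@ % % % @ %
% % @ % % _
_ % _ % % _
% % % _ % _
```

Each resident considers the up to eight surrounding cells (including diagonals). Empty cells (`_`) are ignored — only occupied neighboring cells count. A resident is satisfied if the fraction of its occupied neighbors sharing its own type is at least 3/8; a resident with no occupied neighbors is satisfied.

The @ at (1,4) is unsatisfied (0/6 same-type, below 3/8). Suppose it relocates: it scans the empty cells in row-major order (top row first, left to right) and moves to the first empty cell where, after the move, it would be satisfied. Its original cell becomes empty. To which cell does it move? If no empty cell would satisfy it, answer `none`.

Vacating (1,4). Empty cells in order:
  (0,0): 1/2 same-type → satisfied — stop here.

(0,0)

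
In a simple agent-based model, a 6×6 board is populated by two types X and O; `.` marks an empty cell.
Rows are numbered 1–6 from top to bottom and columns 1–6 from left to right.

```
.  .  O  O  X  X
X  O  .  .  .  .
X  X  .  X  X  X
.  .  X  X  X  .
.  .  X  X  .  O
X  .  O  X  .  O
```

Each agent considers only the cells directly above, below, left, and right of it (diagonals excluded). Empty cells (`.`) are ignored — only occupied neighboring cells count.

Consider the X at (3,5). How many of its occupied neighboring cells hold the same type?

3

Occupied neighbors of (3,5): (4,5)=X, (3,4)=X, (3,6)=X.
Same type (X): 3 of 3.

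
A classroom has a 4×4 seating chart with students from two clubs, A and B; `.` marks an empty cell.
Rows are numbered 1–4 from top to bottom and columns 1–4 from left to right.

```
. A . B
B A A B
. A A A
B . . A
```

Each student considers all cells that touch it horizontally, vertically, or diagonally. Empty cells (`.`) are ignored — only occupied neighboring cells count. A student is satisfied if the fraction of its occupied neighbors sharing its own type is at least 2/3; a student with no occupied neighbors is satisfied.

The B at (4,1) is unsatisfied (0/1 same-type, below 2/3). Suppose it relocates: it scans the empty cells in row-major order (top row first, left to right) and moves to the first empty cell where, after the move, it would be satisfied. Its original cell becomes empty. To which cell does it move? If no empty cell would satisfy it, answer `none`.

Vacating (4,1). Empty cells in order:
  (1,1): 1/3 same-type → still unsatisfied.
  (1,3): 2/5 same-type → still unsatisfied.
  (3,1): 1/3 same-type → still unsatisfied.
  (4,2): 0/2 same-type → still unsatisfied.
  (4,3): 0/4 same-type → still unsatisfied.

none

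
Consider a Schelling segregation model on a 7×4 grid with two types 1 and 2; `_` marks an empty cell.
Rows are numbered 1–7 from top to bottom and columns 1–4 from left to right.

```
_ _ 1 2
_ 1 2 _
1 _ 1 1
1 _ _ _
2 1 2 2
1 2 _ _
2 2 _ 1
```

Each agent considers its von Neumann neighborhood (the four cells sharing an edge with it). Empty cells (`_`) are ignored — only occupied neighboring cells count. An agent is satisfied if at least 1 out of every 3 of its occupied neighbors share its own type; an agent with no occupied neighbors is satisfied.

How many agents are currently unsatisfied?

(1,3)1 0/2 unhappy
(1,4)2 0/1 unhappy
(2,2)1 0/1 unhappy
(2,3)2 0/3 unhappy
(3,1)1 1/1 ok
(3,3)1 1/2 ok
(3,4)1 1/1 ok
(4,1)1 1/2 ok
(5,1)2 0/3 unhappy
(5,2)1 0/3 unhappy
(5,3)2 1/2 ok
(5,4)2 1/1 ok
(6,1)1 0/3 unhappy
(6,2)2 1/3 ok
(7,1)2 1/2 ok
(7,2)2 2/2 ok
(7,4)1 0/0 ok
Unsatisfied: (1,3), (1,4), (2,2), (2,3), (5,1), (5,2), (6,1) — 7 in total.

7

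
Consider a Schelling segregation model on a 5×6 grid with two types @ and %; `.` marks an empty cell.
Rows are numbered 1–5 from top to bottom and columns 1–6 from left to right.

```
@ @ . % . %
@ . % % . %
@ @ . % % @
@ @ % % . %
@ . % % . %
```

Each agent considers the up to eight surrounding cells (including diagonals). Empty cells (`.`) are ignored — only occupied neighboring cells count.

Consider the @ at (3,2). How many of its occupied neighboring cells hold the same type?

4

Occupied neighbors of (3,2): (2,1)=@, (2,3)=%, (3,1)=@, (4,1)=@, (4,2)=@, (4,3)=%.
Same type (@): 4 of 6.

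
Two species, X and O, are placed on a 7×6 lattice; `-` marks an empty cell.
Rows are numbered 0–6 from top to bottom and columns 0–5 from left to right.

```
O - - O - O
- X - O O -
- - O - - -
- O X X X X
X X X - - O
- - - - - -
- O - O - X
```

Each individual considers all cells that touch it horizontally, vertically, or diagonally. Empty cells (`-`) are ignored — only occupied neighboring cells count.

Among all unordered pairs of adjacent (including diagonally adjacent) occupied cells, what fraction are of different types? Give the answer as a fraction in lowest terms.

5/12

Scan each occupied cell's neighbors to the right and below (and the two forward diagonals) so each pair is counted once.
Row 0: O(0,0)–X(1,1)≠ O(0,3)–O(1,3)= O(0,3)–O(1,4)= O(0,5)–O(1,4)=  → 1/4 unlike.
Row 1: X(1,1)–O(2,2)≠ O(1,3)–O(1,4)= O(1,3)–O(2,2)=  → 1/3 unlike.
Row 2: O(2,2)–X(3,2)≠ O(2,2)–X(3,3)≠ O(2,2)–O(3,1)=  → 2/3 unlike.
Row 3: O(3,1)–X(3,2)≠ O(3,1)–X(4,1)≠ O(3,1)–X(4,2)≠ O(3,1)–X(4,0)≠ X(3,2)–X(3,3)= X(3,2)–X(4,2)= X(3,2)–X(4,1)= X(3,3)–X(3,4)= X(3,3)–X(4,2)= X(3,4)–X(3,5)= X(3,4)–O(4,5)≠ X(3,5)–O(4,5)≠  → 6/12 unlike.
Row 4: X(4,0)–X(4,1)= X(4,1)–X(4,2)=  → 0/2 unlike.
Total adjacent occupied pairs: 24; unlike-type pairs: 10.
10/24 reduces to 5/12.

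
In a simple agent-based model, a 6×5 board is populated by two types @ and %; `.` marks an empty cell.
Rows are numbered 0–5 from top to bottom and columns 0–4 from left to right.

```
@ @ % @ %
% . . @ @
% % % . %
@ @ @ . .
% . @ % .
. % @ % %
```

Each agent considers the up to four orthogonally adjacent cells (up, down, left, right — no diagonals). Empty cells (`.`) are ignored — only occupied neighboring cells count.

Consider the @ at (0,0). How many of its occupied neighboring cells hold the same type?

1

Occupied neighbors of (0,0): (1,0)=%, (0,1)=@.
Same type (@): 1 of 2.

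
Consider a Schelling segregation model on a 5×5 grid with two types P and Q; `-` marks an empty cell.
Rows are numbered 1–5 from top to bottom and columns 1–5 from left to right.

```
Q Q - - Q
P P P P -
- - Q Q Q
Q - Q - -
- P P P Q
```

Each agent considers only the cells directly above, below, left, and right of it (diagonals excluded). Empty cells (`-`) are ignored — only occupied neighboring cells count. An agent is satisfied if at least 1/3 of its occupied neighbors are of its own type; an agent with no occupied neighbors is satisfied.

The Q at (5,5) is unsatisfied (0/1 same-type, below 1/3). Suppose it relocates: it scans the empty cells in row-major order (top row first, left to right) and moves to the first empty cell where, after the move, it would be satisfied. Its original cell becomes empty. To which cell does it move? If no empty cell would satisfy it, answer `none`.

Vacating (5,5). Empty cells in order:
  (1,3): 1/2 same-type → satisfied — stop here.

(1,3)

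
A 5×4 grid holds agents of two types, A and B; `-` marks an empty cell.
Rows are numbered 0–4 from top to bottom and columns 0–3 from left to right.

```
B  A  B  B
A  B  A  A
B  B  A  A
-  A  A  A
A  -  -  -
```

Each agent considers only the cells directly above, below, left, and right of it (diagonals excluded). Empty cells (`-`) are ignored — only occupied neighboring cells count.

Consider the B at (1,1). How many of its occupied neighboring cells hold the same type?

1

Occupied neighbors of (1,1): (0,1)=A, (2,1)=B, (1,0)=A, (1,2)=A.
Same type (B): 1 of 4.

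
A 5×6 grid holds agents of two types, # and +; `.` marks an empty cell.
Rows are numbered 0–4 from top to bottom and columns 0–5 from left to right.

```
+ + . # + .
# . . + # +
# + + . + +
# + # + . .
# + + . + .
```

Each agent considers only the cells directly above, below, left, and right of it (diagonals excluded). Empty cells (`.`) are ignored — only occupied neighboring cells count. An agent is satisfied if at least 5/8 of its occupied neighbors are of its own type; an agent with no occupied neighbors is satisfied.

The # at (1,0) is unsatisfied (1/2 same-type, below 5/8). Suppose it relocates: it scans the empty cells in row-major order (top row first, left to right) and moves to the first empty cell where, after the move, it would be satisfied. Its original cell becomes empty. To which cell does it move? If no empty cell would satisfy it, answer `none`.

none

Vacating (1,0). Empty cells in order:
  (0,2): 1/2 same-type → still unsatisfied.
  (0,5): 0/2 same-type → still unsatisfied.
  (1,1): 0/2 same-type → still unsatisfied.
  (1,2): 0/2 same-type → still unsatisfied.
  (2,3): 0/4 same-type → still unsatisfied.
  (3,4): 0/3 same-type → still unsatisfied.
  (3,5): 0/1 same-type → still unsatisfied.
  (4,3): 0/3 same-type → still unsatisfied.
  (4,5): 0/1 same-type → still unsatisfied.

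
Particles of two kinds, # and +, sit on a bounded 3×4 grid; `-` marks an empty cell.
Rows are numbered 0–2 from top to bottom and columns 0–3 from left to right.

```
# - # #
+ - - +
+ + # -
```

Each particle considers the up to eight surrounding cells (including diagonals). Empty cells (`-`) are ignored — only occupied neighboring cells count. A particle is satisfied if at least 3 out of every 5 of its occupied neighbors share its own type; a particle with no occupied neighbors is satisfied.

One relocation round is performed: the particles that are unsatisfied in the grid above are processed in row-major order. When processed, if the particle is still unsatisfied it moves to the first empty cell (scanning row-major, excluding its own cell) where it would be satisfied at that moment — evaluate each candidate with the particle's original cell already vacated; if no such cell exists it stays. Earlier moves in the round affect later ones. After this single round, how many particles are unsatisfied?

0

Initially unsatisfied (in order): (0,0), (0,2), (0,3), (1,3), (2,2).
  (0,0) → (1,2).
  (0,2): now satisfied by earlier moves; stays.
  (0,3): now satisfied by earlier moves; stays.
  (1,3) → (0,0).
  (2,2) → (1,3).
Resulting grid:
+ - # #
+ - # #
+ + - -
All satisfied now.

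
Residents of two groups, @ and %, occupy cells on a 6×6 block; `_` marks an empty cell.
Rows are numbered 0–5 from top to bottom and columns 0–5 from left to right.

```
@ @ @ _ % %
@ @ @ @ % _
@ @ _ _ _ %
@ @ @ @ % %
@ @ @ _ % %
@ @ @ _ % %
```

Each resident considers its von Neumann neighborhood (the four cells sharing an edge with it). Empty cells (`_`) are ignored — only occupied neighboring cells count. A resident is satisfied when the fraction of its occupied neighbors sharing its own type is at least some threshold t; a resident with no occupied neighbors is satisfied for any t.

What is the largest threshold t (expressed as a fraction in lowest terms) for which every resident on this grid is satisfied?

(0,0)@ 2/2
(0,1)@ 3/3
(0,2)@ 2/2
(0,4)% 2/2
(0,5)% 1/1
(1,0)@ 3/3
(1,1)@ 4/4
(1,2)@ 3/3
(1,3)@ 1/2
(1,4)% 1/2
(2,0)@ 3/3
(2,1)@ 3/3
(2,5)% 1/1
(3,0)@ 3/3
(3,1)@ 4/4
(3,2)@ 3/3
(3,3)@ 1/2
(3,4)% 2/3
(3,5)% 3/3
(4,0)@ 3/3
(4,1)@ 4/4
(4,2)@ 3/3
(4,4)% 3/3
(4,5)% 3/3
(5,0)@ 2/2
(5,1)@ 3/3
(5,2)@ 2/2
(5,4)% 2/2
(5,5)% 2/2
The smallest same-type fraction is 1/2 at (1,3), which reduces to 1/2. Any threshold above that leaves this resident unsatisfied.

1/2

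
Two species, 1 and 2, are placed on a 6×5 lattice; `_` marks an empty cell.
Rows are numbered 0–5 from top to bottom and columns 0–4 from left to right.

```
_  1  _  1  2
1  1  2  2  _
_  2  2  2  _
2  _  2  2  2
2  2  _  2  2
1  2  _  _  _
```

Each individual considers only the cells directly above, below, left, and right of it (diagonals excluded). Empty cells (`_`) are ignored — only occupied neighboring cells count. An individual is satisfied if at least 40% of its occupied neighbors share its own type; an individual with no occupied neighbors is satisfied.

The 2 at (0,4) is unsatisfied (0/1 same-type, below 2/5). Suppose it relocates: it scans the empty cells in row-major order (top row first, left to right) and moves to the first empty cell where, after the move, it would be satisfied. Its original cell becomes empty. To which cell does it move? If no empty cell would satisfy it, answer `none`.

Vacating (0,4). Empty cells in order:
  (0,0): 0/2 same-type → still unsatisfied.
  (0,2): 1/3 same-type → still unsatisfied.
  (1,4): 1/1 same-type → satisfied — stop here.

(1,4)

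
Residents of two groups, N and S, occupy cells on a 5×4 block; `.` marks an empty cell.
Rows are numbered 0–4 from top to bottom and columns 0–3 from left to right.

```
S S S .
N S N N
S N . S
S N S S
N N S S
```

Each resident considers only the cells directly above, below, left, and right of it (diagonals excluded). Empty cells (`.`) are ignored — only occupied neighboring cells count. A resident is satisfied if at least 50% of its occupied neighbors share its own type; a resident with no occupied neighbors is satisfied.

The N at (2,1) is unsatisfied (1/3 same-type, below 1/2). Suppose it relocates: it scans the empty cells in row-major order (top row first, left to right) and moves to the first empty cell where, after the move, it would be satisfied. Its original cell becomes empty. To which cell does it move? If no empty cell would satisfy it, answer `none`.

Vacating (2,1). Empty cells in order:
  (0,3): 1/2 same-type → satisfied — stop here.

(0,3)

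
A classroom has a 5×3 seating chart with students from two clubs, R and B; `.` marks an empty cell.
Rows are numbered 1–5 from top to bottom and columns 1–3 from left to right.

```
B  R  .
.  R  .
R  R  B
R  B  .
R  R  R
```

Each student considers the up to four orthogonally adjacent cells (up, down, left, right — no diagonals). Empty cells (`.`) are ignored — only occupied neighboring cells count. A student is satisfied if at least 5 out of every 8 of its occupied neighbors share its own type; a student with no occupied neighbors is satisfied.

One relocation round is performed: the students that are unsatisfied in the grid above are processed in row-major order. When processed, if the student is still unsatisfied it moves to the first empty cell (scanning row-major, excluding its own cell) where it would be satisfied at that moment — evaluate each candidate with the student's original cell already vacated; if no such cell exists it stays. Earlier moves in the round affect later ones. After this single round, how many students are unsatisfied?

2

Initially unsatisfied (in order): (1,1), (1,2), (3,2), (3,3), (4,2).
  (1,1) → (4,3).
  (1,2): now satisfied by earlier moves; stays.
  (3,2) → (1,1).
  (3,3): now satisfied by earlier moves; stays.
  (4,2): no empty cell satisfies it; stays.
Resulting grid:
R R .
. R .
R . B
R B B
R R R
Unsatisfied now: (4,2), (5,3).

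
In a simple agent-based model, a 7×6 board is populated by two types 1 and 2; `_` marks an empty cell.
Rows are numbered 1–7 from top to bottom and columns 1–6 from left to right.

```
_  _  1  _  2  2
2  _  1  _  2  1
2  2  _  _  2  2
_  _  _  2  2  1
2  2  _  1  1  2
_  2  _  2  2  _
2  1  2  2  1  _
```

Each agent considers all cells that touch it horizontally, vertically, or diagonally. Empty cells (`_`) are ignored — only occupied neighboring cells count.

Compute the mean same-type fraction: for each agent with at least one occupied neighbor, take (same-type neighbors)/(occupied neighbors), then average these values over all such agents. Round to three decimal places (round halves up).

(1,3)1 1/1
(1,5)2 2/3
(1,6)2 2/3
(2,1)2 2/2
(2,3)1 1/2
(2,5)2 4/5
(2,6)1 0/5
(3,1)2 2/2
(3,2)2 2/3
(3,5)2 4/6
(3,6)2 3/5
(4,4)2 2/4
(4,5)2 4/7
(4,6)1 1/5
(5,1)2 2/2
(5,2)2 2/2
(5,4)1 1/5
(5,5)1 2/7
(5,6)2 2/4
(6,2)2 4/5
(6,4)2 3/6
(6,5)2 3/6
(7,1)2 1/2
(7,2)1 0/3
(7,3)2 3/4
(7,4)2 3/4
(7,5)1 0/3
Sum over 27 agents: 1/1 + 2/3 + 2/3 + 2/2 + 1/2 + 4/5 + 0/5 + 2/2 + 2/3 + 4/6 + 3/5 + 2/4 + 4/7 + 1/5 + 2/2 + 2/2 + 1/5 + 2/7 + 2/4 + 4/5 + 3/6 + 3/6 + 1/2 + 0/3 + 3/4 + 3/4 + 0/3 = 3281/210; mean = 3281/210 ÷ 27 = 3281/5670 = 0.578659… → 0.579.

0.579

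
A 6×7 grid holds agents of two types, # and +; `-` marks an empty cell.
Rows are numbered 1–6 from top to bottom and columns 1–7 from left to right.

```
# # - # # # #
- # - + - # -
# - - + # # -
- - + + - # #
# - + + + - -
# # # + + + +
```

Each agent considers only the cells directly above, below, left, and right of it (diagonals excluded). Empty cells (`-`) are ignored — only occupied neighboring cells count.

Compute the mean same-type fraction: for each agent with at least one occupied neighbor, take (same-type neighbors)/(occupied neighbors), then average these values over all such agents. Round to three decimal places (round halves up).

(1,1)# 1/1
(1,2)# 2/2
(1,4)# 1/2
(1,5)# 2/2
(1,6)# 3/3
(1,7)# 1/1
(2,2)# 1/1
(2,4)+ 1/2
(2,6)# 2/2
(3,1)# — no occupied neighbors
(3,4)+ 2/3
(3,5)# 1/2
(3,6)# 3/3
(4,3)+ 2/2
(4,4)+ 3/3
(4,6)# 2/2
(4,7)# 1/1
(5,1)# 1/1
(5,3)+ 2/3
(5,4)+ 4/4
(5,5)+ 2/2
(6,1)# 2/2
(6,2)# 2/2
(6,3)# 1/3
(6,4)+ 2/3
(6,5)+ 3/3
(6,6)+ 2/2
(6,7)+ 1/1
Sum over 27 agents: 1/1 + 2/2 + 1/2 + 2/2 + 3/3 + 1/1 + 1/1 + 1/2 + 2/2 + 2/3 + 1/2 + 3/3 + 2/2 + 3/3 + 2/2 + 1/1 + 1/1 + 2/3 + 4/4 + 2/2 + 2/2 + 2/2 + 1/3 + 2/3 + 3/3 + 2/2 + 1/1 = 143/6; mean = 143/6 ÷ 27 = 143/162 = 0.882716… → 0.883.

0.883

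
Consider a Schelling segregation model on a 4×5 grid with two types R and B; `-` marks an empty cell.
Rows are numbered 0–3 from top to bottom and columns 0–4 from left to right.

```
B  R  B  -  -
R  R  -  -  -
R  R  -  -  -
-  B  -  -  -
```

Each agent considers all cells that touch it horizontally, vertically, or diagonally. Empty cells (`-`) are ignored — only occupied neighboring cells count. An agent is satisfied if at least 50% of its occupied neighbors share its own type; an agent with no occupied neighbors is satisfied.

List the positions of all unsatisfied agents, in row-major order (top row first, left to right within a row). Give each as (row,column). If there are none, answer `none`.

(0,0), (0,2), (3,1)

(0,0)B 0/3 ✗
(0,1)R 2/4 ✓
(0,2)B 0/2 ✗
(1,0)R 4/5 ✓
(1,1)R 4/6 ✓
(2,0)R 3/4 ✓
(2,1)R 3/4 ✓
(3,1)B 0/2 ✗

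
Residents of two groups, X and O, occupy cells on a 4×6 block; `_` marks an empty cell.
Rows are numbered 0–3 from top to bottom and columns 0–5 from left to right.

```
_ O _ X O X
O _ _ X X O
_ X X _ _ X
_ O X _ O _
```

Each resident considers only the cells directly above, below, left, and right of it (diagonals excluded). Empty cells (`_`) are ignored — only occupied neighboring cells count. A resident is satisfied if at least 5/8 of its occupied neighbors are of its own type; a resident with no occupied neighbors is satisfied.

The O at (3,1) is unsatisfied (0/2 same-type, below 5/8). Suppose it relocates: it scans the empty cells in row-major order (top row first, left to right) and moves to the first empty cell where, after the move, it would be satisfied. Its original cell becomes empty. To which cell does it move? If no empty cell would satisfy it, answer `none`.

Vacating (3,1). Empty cells in order:
  (0,0): 2/2 same-type → satisfied — stop here.

(0,0)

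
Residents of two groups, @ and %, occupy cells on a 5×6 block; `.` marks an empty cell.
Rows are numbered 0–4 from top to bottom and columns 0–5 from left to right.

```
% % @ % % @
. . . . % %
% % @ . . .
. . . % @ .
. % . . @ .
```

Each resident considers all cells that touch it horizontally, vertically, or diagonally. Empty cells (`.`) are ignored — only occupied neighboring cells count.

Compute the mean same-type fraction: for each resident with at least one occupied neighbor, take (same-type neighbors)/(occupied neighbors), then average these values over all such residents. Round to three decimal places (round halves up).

0.488

Row 0: (0,0)% 1/1 · (0,1)% 1/2 · (0,2)@ 0/2 · (0,3)% 2/3 · (0,4)% 3/4 · (0,5)@ 0/3
Row 1: (1,4)% 3/4 · (1,5)% 2/3
Row 2: (2,0)% 1/1 · (2,1)% 1/2 · (2,2)@ 0/2
Row 3: (3,3)% 0/3 · (3,4)@ 1/2
Row 4: (4,1)% — no occupied neighbors · (4,4)@ 1/2
Sum over 14 residents: 1/1 + 1/2 + 0/2 + 2/3 + 3/4 + 0/3 + 3/4 + 2/3 + 1/1 + 1/2 + 0/2 + 0/3 + 1/2 + 1/2 = 41/6; mean = 41/6 ÷ 14 = 41/84 = 0.488095… → 0.488.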